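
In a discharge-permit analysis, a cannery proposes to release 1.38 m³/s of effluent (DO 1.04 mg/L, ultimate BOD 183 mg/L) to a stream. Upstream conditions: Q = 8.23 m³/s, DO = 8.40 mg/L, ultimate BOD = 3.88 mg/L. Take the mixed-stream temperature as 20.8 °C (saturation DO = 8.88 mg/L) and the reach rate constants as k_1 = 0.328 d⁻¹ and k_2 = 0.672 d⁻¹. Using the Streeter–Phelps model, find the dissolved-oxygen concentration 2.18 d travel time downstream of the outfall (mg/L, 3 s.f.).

Mixed DO = (8.23×8.40 + 1.38×1.04)/(8.23+1.38) = 70.57/9.610 = 7.343 mg/L.
Mixed L₀ = (8.23×3.88 + 1.38×183)/(9.610) = 284.5/9.610 = 29.60 mg/L.
Initial deficit D₀ = C_s − DO₀ = 8.88 − 7.343 = 1.537 mg/L.
D(2.18) = [0.328×29.60/(0.672−0.328)](e^(−0.328×2.18) − e^(−0.672×2.18)) + 1.537 e^(−0.672×2.18)
= 28.22 × (0.4892 − 0.2311) + 1.537 × 0.2311 = 7.640 mg/L.
DO = 8.88 − 7.640 = 1.240 mg/L.

DO ≈ 1.24 mg/L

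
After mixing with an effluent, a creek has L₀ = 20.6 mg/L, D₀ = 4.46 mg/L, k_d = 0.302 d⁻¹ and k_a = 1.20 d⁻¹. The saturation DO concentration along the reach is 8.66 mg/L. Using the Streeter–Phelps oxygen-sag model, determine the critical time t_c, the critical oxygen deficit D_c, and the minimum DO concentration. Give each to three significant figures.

t_c ≈ 0.387 d; D_c ≈ 4.61 mg/L; min DO ≈ 4.05 mg/L

At the critical point dD/dt = 0, so k_d L₀ e^(−k_d t) = k_a D. Substituting D(t) from the Streeter–Phelps equation and solving for t gives
t_c = ln[(k_a/k_d)(1 − D₀(k_a−k_d)/(k_d L₀))] / (k_a−k_d).
Here k_a−k_d = 0.8980 d⁻¹ and 1 − D₀(k_a−k_d)/(k_d L₀) = 1 − 4.46×0.8980/(0.302×20.6) = 0.3562, so
t_c = ln(3.974 × 0.3562) / 0.8980 = 0.3474 / 0.8980 = 0.3869 d.
L(t_c) = L₀ e^(−k_d t_c) = 20.6 × 0.8897 = 18.33 mg/L, and at the critical point k_a D_c = k_d L, so D_c = (0.302/1.20) × 18.33 = 4.613 mg/L.
Minimum DO = C_s − D_c = 8.66 − 4.613 = 4.047 mg/L.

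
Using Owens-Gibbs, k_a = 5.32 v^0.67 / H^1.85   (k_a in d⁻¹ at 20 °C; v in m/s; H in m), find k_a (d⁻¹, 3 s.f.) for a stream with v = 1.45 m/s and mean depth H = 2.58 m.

k_a = 5.32 × 1.45^0.67 / 2.58^1.85 = 5.32 × 1.283 / 5.774 = 1.182 d⁻¹.

k_a ≈ 1.18 d⁻¹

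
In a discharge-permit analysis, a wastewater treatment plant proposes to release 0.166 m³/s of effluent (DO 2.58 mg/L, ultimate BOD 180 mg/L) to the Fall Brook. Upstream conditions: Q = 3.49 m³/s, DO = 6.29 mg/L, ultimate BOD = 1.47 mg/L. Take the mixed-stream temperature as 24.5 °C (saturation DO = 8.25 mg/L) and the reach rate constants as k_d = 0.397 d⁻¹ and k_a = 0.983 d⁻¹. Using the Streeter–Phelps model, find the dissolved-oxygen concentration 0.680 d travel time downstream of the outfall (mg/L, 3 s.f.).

Mixed DO = (3.49×6.29 + 0.166×2.58)/(3.49+0.166) = 22.38/3.656 = 6.122 mg/L.
Mixed L₀ = (3.49×1.47 + 0.166×180)/(3.656) = 35.01/3.656 = 9.576 mg/L.
Initial deficit D₀ = C_s − DO₀ = 8.25 − 6.122 = 2.128 mg/L.
D(0.680) = [0.397×9.576/(0.983−0.397)](e^(−0.397×0.680) − e^(−0.983×0.680)) + 2.128 e^(−0.983×0.680)
= 6.488 × (0.7634 − 0.5125) + 2.128 × 0.5125 = 2.719 mg/L.
DO = 8.25 − 2.719 = 5.531 mg/L.

DO ≈ 5.53 mg/L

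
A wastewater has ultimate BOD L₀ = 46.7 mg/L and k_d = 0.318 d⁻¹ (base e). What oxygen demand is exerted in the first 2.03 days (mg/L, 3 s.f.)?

y_t = L₀(1 − e^(−k_d t)) = 46.7 × (1 − e^(−0.318×2.03))
= 46.7 × (1 − 0.5244) = 46.7 × 0.4756 = 22.21 mg/L.

y ≈ 22.2 mg/L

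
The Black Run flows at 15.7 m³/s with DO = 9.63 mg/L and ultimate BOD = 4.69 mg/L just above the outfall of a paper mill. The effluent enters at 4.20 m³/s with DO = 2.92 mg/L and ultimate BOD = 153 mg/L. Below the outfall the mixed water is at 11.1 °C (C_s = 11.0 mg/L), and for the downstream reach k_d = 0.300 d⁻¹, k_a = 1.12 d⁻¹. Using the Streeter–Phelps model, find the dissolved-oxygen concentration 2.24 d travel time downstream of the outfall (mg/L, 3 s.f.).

DO ≈ 5.12 mg/L

Mixed DO = (15.7×9.63 + 4.20×2.92)/(15.7+4.20) = 163.5/19.90 = 8.214 mg/L.
Mixed L₀ = (15.7×4.69 + 4.20×153)/(19.90) = 716.2/19.90 = 35.99 mg/L.
Initial deficit D₀ = C_s − DO₀ = 11.0 − 8.214 = 2.786 mg/L.
D(2.24) = [0.300×35.99/(1.12−0.300)](e^(−0.300×2.24) − e^(−1.12×2.24)) + 2.786 e^(−1.12×2.24)
= 13.17 × (0.5107 − 0.08137) + 2.786 × 0.08137 = 5.880 mg/L.
DO = 11.0 − 5.880 = 5.120 mg/L.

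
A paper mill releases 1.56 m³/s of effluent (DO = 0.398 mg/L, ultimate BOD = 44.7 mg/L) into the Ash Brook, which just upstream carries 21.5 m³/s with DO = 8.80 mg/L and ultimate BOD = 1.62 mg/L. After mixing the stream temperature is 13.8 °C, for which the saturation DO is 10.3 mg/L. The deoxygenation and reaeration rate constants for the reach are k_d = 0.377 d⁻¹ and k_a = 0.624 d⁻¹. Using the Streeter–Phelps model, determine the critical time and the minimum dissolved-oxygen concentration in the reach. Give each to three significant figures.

Mixed DO = (21.5×8.80 + 1.56×0.398)/(21.5+1.56) = 189.8/23.06 = 8.232 mg/L.
Mixed L₀ = (21.5×1.62 + 1.56×44.7)/(23.06) = 104.6/23.06 = 4.534 mg/L.
Initial deficit D₀ = C_s − DO₀ = 10.3 − 8.232 = 2.068 mg/L.
t_c = (1/0.2470) ln[(0.624/0.377)(1 − 2.068×0.2470/(0.377×4.534))] = 4.049 × ln(1.161) = 0.6026 d.
D_c = (0.377/0.624) × 4.534 × e^(−0.377×0.6026) = 0.6042 × 4.534 × 0.7968 = 2.183 mg/L.
Minimum DO = 10.3 − 2.183 = 8.117 mg/L.

t_c ≈ 0.603 d; minimum DO ≈ 8.12 mg/L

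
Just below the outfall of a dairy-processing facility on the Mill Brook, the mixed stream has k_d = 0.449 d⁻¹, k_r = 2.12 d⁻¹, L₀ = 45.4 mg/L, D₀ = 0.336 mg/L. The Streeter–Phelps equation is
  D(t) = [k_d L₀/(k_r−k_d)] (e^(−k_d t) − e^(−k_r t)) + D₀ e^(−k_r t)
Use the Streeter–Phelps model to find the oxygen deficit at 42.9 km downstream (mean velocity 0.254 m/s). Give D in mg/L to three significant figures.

D ≈ 4.88 mg/L

Travel time t = x/v = 42.9 km / (0.254 m/s) = 42900 m / 0.254 m/s = 168900 s = 1.955 d.
k_d L₀/(k_r−k_d) = 0.449×45.4/(2.12−0.449) = 20.38/1.671 = 12.20 mg/L.
e^(−k_d t) = e^(−0.449×1.955) = 0.4157; e^(−k_r t) = e^(−2.12×1.955) = 0.01586.
D = 12.20 × (0.4157 − 0.01586) + 0.336 × 0.01586 = 4.878 + 0.005327 = 4.883 mg/L.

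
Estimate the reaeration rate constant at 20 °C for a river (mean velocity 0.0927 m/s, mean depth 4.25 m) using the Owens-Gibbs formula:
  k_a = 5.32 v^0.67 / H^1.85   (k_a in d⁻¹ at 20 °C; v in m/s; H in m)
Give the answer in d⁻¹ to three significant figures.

k_a ≈ 0.0744 d⁻¹

k_a = 5.32 × 0.0927^0.67 / 4.25^1.85 = 5.32 × 0.2032 / 14.54 = 0.07436 d⁻¹.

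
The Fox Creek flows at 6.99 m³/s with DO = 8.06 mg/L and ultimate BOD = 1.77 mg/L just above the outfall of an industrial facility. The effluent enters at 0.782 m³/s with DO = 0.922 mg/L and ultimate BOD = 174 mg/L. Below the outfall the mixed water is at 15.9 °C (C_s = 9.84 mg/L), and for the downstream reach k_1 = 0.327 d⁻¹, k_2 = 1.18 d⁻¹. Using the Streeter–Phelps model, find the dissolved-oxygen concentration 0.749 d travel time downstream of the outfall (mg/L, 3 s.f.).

DO ≈ 6.10 mg/L

Mixed DO = (6.99×8.06 + 0.782×0.922)/(6.99+0.782) = 57.06/7.772 = 7.342 mg/L.
Mixed L₀ = (6.99×1.77 + 0.782×174)/(7.772) = 148.4/7.772 = 19.10 mg/L.
Initial deficit D₀ = C_s − DO₀ = 9.84 − 7.342 = 2.498 mg/L.
D(0.749) = [0.327×19.10/(1.18−0.327)](e^(−0.327×0.749) − e^(−1.18×0.749)) + 2.498 e^(−1.18×0.749)
= 7.322 × (0.7828 − 0.4132) + 2.498 × 0.4132 = 3.738 mg/L.
DO = 9.84 − 3.738 = 6.102 mg/L.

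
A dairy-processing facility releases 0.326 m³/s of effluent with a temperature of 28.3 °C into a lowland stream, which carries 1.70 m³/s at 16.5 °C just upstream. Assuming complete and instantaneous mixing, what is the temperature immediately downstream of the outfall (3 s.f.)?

18.4 °C

Flow-weighted mixing: C = (Q_r C_r + Q_w C_w)/(Q_r + Q_w)
= (1.70×16.5 + 0.326×28.3)/(1.70 + 0.326) = 37.28/2.026 = 18.40 °C.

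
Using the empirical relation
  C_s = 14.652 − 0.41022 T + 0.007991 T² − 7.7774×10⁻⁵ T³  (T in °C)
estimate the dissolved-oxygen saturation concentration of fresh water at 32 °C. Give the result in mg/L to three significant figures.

C_s ≈ 7.16 mg/L

C_s = 14.652 − 0.41022×32 + 0.007991×32² − 7.7774×10⁻⁵×32³ = 7.159 mg/L.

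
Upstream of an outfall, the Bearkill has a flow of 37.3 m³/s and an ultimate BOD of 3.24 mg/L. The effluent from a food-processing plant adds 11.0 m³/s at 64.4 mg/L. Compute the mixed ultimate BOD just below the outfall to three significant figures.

17.2 mg/L

Flow-weighted mixing: C = (Q_r C_r + Q_w C_w)/(Q_r + Q_w)
= (37.3×3.24 + 11.0×64.4)/(37.3 + 11.0) = 829.3/48.30 = 17.17 mg/L.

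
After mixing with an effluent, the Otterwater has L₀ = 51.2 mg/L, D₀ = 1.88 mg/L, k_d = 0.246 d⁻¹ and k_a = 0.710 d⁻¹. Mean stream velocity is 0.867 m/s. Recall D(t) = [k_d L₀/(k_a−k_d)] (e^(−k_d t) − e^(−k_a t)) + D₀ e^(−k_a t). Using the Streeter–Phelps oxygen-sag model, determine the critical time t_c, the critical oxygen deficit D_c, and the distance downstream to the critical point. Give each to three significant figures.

t_c ≈ 2.13 d; D_c ≈ 10.5 mg/L; x_c ≈ 160 km

At the critical point dD/dt = 0, so k_d L₀ e^(−k_d t) = k_a D. Substituting D(t) from the Streeter–Phelps equation and solving for t gives
t_c = ln[(k_a/k_d)(1 − D₀(k_a−k_d)/(k_d L₀))] / (k_a−k_d).
Here k_a−k_d = 0.4640 d⁻¹ and 1 − D₀(k_a−k_d)/(k_d L₀) = 1 − 1.88×0.4640/(0.246×51.2) = 0.9307, so
t_c = ln(2.886 × 0.9307) / 0.4640 = 0.9882 / 0.4640 = 2.130 d.
L(t_c) = L₀ e^(−k_d t_c) = 51.2 × 0.5922 = 30.32 mg/L, and at the critical point k_a D_c = k_d L, so D_c = (0.246/0.710) × 30.32 = 10.51 mg/L.
x_c = v t_c = 0.867 m/s × 2.130 d × 86400 s/d = 159500 m ≈ 160 km.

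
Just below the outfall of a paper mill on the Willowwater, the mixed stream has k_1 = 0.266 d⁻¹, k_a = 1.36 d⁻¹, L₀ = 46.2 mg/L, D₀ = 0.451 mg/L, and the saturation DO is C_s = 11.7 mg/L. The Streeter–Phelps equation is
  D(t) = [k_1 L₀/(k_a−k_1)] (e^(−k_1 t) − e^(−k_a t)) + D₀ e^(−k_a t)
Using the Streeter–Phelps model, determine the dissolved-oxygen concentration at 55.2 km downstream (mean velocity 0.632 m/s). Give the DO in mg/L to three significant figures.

DO ≈ 5.84 mg/L

Travel time t = x/v = 55.2 km / (0.632 m/s) = 55200 m / 0.632 m/s = 87340 s = 1.011 d.
k_1 L₀/(k_a−k_1) = 0.266×46.2/(1.36−0.266) = 12.29/1.094 = 11.23 mg/L.
e^(−k_1 t) = e^(−0.266×1.011) = 0.7642; e^(−k_a t) = e^(−1.36×1.011) = 0.2529.
D = 11.23 × (0.7642 − 0.2529) + 0.451 × 0.2529 = 5.744 + 0.1141 = 5.858 mg/L.
DO = C_s − D = 11.7 − 5.858 = 5.842 mg/L.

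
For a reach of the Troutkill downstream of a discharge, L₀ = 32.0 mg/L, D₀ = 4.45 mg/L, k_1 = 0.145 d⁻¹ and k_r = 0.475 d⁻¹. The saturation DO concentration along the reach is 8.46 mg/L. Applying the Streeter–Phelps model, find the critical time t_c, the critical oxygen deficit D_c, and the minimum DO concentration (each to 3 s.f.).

t_c ≈ 2.44 d; D_c ≈ 6.85 mg/L; min DO ≈ 1.61 mg/L

t_c = [1/(k_r−k_1)] ln[(k_r/k_1)(1 − D₀(k_r−k_1)/(k_1 L₀))]
= [1/(0.475−0.145)] ln[(0.475/0.145)(1 − 4.45×0.3300/(0.145×32.0))]
= (1/0.3300) ln[3.276 × 0.6835] = 3.030 × ln(2.239) = 3.030 × 0.8061 = 2.443 d.
L(t_c) = L₀ e^(−k_1 t_c) = 32.0 × 0.7017 = 22.46 mg/L, and at the critical point k_r D_c = k_1 L, so D_c = (0.145/0.475) × 22.46 = 6.855 mg/L.
Minimum DO = C_s − D_c = 8.46 − 6.855 = 1.605 mg/L.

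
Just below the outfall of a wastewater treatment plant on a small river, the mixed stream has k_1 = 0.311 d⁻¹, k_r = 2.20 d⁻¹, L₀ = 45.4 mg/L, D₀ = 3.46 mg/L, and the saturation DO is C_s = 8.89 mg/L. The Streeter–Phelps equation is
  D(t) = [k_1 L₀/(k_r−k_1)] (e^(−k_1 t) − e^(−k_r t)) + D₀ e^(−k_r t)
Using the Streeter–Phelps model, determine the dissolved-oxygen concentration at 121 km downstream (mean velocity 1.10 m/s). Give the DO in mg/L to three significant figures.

DO ≈ 4.10 mg/L

Travel time t = x/v = 121 km / (1.10 m/s) = 121000 m / 1.10 m/s = 110000 s = 1.273 d.
k_1 L₀/(k_r−k_1) = 0.311×45.4/(2.20−0.311) = 14.12/1.889 = 7.475 mg/L.
e^(−k_1 t) = e^(−0.311×1.273) = 0.6730; e^(−k_r t) = e^(−2.20×1.273) = 0.06075.
D = 7.475 × (0.6730 − 0.06075) + 3.46 × 0.06075 = 4.577 + 0.2102 = 4.787 mg/L.
DO = C_s − D = 8.89 − 4.787 = 4.103 mg/L.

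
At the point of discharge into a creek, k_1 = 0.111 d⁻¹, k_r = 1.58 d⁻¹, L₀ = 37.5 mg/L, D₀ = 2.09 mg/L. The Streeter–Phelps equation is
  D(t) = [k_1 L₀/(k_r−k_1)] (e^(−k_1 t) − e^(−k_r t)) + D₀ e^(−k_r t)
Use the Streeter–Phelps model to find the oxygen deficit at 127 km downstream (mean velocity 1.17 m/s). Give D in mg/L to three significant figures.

D ≈ 2.36 mg/L

Travel time t = x/v = 127 km / (1.17 m/s) = 127000 m / 1.17 m/s = 108500 s = 1.256 d.
k_1 L₀/(k_r−k_1) = 0.111×37.5/(1.58−0.111) = 4.162/1.469 = 2.834 mg/L.
e^(−k_1 t) = e^(−0.111×1.256) = 0.8698; e^(−k_r t) = e^(−1.58×1.256) = 0.1374.
D = 2.834 × (0.8698 − 0.1374) + 2.09 × 0.1374 = 2.075 + 0.2871 = 2.363 mg/L.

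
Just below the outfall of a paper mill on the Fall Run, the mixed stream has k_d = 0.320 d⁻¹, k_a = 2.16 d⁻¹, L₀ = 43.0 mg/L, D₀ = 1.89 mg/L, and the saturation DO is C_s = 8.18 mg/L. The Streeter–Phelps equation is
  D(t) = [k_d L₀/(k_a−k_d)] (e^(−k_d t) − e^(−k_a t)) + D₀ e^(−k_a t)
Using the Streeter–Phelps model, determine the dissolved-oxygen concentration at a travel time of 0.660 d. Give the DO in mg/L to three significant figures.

k_d L₀/(k_a−k_d) = 0.320×43.0/(2.16−0.320) = 13.76/1.840 = 7.478 mg/L.
e^(−k_d t) = e^(−0.320×0.6600) = 0.8096; e^(−k_a t) = e^(−2.16×0.6600) = 0.2404.
D = 7.478 × (0.8096 − 0.2404) + 1.89 × 0.2404 = 4.257 + 0.4543 = 4.711 mg/L.
DO = C_s − D = 8.18 − 4.711 = 3.469 mg/L.

DO ≈ 3.47 mg/L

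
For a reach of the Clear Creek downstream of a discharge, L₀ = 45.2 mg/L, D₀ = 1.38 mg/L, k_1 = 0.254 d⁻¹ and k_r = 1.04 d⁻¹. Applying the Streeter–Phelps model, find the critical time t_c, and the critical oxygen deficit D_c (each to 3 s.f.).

t_c ≈ 1.67 d; D_c ≈ 7.23 mg/L

With k_r/k_1 = 4.094 and 1 − D₀(k_r−k_1)/(k_1 L₀) = 0.9055,
t_c = ln(4.094 × 0.9055) / (1.04 − 0.254) = ln(3.708) / 0.7860 = 1.310/0.7860 = 1.667 d.
L(t_c) = L₀ e^(−k_1 t_c) = 45.2 × 0.6548 = 29.60 mg/L, and at the critical point k_r D_c = k_1 L, so D_c = (0.254/1.04) × 29.60 = 7.228 mg/L.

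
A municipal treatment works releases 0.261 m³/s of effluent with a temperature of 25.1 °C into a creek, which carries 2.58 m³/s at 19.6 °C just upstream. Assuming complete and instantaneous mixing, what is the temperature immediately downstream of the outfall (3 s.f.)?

Flow-weighted mixing: C = (Q_r C_r + Q_w C_w)/(Q_r + Q_w)
= (2.58×19.6 + 0.261×25.1)/(2.58 + 0.261) = 57.12/2.841 = 20.11 °C.

20.1 °C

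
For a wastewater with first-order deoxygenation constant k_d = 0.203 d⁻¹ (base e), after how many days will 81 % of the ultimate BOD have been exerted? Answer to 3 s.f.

t ≈ 8.18 d

y/L₀ = 1 − e^(−k_d t) = 0.81 ⇒ e^(−k_d t) = 0.190
t = −ln(0.190) / 0.203 = 1.661 / 0.203 = 8.181 d.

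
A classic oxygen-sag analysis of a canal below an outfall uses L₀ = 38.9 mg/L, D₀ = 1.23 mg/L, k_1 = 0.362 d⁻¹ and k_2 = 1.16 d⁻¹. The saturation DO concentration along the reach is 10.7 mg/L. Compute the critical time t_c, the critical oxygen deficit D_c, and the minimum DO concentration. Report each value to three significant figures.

t_c = [1/(k_2−k_1)] ln[(k_2/k_1)(1 − D₀(k_2−k_1)/(k_1 L₀))]
= [1/(1.16−0.362)] ln[(1.16/0.362)(1 − 1.23×0.7980/(0.362×38.9))]
= (1/0.7980) ln[3.204 × 0.9303] = 1.253 × ln(2.981) = 1.253 × 1.092 = 1.369 d.
L(t_c) = L₀ e^(−k_1 t_c) = 38.9 × 0.6093 = 23.70 mg/L, and at the critical point k_2 D_c = k_1 L, so D_c = (0.362/1.16) × 23.70 = 7.396 mg/L.
Minimum DO = C_s − D_c = 10.7 − 7.396 = 3.304 mg/L.

t_c ≈ 1.37 d; D_c ≈ 7.40 mg/L; min DO ≈ 3.30 mg/L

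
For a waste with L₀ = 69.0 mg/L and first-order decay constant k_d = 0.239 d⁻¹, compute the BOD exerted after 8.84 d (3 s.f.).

y_t = L₀(1 − e^(−k_d t)) = 69.0 × (1 − e^(−0.239×8.84))
= 69.0 × (1 − 0.1209) = 69.0 × 0.8791 = 60.66 mg/L.

y ≈ 60.7 mg/L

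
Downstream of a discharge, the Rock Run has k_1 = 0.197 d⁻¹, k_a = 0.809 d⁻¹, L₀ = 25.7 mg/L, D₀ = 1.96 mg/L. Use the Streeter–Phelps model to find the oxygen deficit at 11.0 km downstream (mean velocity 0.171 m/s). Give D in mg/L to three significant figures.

Travel time t = x/v = 11.0 km / (0.171 m/s) = 11000 m / 0.171 m/s = 64330 s = 0.7445 d.
k_1 L₀/(k_a−k_1) = 0.197×25.7/(0.809−0.197) = 5.063/0.6120 = 8.273 mg/L.
e^(−k_1 t) = e^(−0.197×0.7445) = 0.8636; e^(−k_a t) = e^(−0.809×0.7445) = 0.5475.
D = 8.273 × (0.8636 − 0.5475) + 1.96 × 0.5475 = 2.615 + 1.073 = 3.688 mg/L.

D ≈ 3.69 mg/L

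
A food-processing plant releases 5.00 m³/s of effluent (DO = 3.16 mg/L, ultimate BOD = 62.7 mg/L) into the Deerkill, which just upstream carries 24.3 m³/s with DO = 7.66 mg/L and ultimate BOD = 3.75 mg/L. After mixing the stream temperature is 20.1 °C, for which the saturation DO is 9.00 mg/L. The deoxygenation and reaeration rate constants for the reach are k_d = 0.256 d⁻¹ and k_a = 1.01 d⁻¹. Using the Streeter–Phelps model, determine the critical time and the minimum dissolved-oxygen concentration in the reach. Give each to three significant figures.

Mixed DO = (24.3×7.66 + 5.00×3.16)/(24.3+5.00) = 201.9/29.30 = 6.892 mg/L.
Mixed L₀ = (24.3×3.75 + 5.00×62.7)/(29.30) = 404.6/29.30 = 13.81 mg/L.
Initial deficit D₀ = C_s − DO₀ = 9.00 − 6.892 = 2.108 mg/L.
t_c = (1/0.7540) ln[(1.01/0.256)(1 − 2.108×0.7540/(0.256×13.81))] = 1.326 × ln(2.172) = 1.028 d.
D_c = (0.256/1.01) × 13.81 × e^(−0.256×1.028) = 0.2535 × 13.81 × 0.7685 = 2.690 mg/L.
Minimum DO = 9.00 − 2.690 = 6.310 mg/L.

t_c ≈ 1.03 d; minimum DO ≈ 6.31 mg/L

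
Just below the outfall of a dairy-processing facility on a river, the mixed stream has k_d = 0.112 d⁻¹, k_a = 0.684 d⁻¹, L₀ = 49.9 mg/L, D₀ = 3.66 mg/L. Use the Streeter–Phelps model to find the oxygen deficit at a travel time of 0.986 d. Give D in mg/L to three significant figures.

k_d L₀/(k_a−k_d) = 0.112×49.9/(0.684−0.112) = 5.589/0.5720 = 9.771 mg/L.
e^(−k_d t) = e^(−0.112×0.9860) = 0.8954; e^(−k_a t) = e^(−0.684×0.9860) = 0.5094.
D = 9.771 × (0.8954 − 0.5094) + 3.66 × 0.5094 = 3.771 + 1.865 = 5.636 mg/L.

D ≈ 5.64 mg/L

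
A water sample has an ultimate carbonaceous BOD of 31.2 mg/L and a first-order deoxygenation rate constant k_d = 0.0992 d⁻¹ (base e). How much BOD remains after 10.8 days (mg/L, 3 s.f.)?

L_t = L₀ e^(−k_d t) = 31.2 × e^(−0.0992×10.8) = 31.2 × 0.3425 = 10.69 mg/L.

L ≈ 10.7 mg/L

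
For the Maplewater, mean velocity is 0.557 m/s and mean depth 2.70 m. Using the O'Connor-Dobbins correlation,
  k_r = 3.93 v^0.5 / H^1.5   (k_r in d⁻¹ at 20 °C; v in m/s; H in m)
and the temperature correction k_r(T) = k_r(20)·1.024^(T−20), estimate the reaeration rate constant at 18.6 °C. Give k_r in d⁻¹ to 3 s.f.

k_r(20) = 3.93 × 0.557^0.5 / 2.70^1.5 = 3.93 × 0.7463 / 4.437 = 0.6611 d⁻¹.
k_r(18.6) = 0.6611 × 1.024^(18.6−20) = 0.6611 × 0.9673 = 0.6395 d⁻¹.

k_r ≈ 0.640 d⁻¹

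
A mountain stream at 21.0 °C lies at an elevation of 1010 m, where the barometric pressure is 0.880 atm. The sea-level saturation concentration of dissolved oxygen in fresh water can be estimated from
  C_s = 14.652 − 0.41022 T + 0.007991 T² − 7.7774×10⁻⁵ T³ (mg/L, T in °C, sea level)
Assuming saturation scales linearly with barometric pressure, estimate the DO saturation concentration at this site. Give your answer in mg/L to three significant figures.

C_s ≈ 7.78 mg/L

At sea level: C_s = 14.652 − 0.41022×21.0 + 0.007991×21.0² − 7.7774×10⁻⁵×21.0³ = 8.841 mg/L.
Pressure correction: C_s' = 8.841 × 0.880 = 7.780 mg/L.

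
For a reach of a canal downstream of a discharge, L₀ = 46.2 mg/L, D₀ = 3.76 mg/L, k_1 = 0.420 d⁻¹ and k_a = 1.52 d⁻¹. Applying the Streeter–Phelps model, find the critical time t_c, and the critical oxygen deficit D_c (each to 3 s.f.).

t_c ≈ 0.951 d; D_c ≈ 8.56 mg/L

t_c = [1/(k_a−k_1)] ln[(k_a/k_1)(1 − D₀(k_a−k_1)/(k_1 L₀))]
= [1/(1.52−0.420)] ln[(1.52/0.420)(1 − 3.76×1.100/(0.420×46.2))]
= (1/1.100) ln[3.619 × 0.7868] = 0.9091 × ln(2.848) = 0.9091 × 1.046 = 0.9514 d.
D_c = (k_1/k_a) L₀ e^(−k_1 t_c) = (0.420/1.52) × 46.2 × e^(−0.420×0.9514) = 0.2763 × 46.2 × 0.6706 = 8.561 mg/L.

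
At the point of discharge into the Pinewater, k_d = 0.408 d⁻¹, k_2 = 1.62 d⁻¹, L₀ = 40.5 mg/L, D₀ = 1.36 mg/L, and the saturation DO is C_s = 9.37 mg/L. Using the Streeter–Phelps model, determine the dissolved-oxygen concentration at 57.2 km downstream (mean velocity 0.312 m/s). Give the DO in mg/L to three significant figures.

Travel time t = x/v = 57.2 km / (0.312 m/s) = 57200 m / 0.312 m/s = 183300 s = 2.122 d.
k_d L₀/(k_2−k_d) = 0.408×40.5/(1.62−0.408) = 16.52/1.212 = 13.63 mg/L.
e^(−k_d t) = e^(−0.408×2.122) = 0.4207; e^(−k_2 t) = e^(−1.62×2.122) = 0.03214.
D = 13.63 × (0.4207 − 0.03214) + 1.36 × 0.03214 = 5.298 + 0.04372 = 5.342 mg/L.
DO = C_s − D = 9.37 − 5.342 = 4.028 mg/L.

DO ≈ 4.03 mg/L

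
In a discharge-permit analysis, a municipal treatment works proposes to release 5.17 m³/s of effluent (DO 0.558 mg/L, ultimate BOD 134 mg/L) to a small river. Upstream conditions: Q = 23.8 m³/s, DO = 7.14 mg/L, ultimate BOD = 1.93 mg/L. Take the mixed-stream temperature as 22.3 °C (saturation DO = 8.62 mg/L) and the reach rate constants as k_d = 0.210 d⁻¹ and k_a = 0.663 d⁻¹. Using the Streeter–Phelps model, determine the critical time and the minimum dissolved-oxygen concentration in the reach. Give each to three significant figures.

t_c ≈ 1.98 d; minimum DO ≈ 3.29 mg/L

Mixed DO = (23.8×7.14 + 5.17×0.558)/(23.8+5.17) = 172.8/28.97 = 5.965 mg/L.
Mixed L₀ = (23.8×1.93 + 5.17×134)/(28.97) = 738.7/28.97 = 25.50 mg/L.
Initial deficit D₀ = C_s − DO₀ = 8.62 − 5.965 = 2.655 mg/L.
t_c = (1/0.4530) ln[(0.663/0.210)(1 − 2.655×0.4530/(0.210×25.50))] = 2.208 × ln(2.448) = 1.976 d.
D_c = (0.210/0.663) × 25.50 × e^(−0.210×1.976) = 0.3167 × 25.50 × 0.6603 = 5.333 mg/L.
Minimum DO = 8.62 − 5.333 = 3.287 mg/L.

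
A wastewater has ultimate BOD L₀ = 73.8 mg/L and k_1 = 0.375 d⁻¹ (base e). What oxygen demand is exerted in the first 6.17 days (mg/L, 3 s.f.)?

y_t = L₀(1 − e^(−k_1 t)) = 73.8 × (1 − e^(−0.375×6.17))
= 73.8 × (1 − 0.09889) = 73.8 × 0.9011 = 66.50 mg/L.

y ≈ 66.5 mg/L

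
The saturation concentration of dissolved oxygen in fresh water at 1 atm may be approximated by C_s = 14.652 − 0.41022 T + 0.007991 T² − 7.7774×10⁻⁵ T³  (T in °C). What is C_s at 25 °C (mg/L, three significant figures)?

C_s ≈ 8.18 mg/L

C_s = 14.652 − 0.41022×25 + 0.007991×25² − 7.7774×10⁻⁵×25³ = 8.176 mg/L.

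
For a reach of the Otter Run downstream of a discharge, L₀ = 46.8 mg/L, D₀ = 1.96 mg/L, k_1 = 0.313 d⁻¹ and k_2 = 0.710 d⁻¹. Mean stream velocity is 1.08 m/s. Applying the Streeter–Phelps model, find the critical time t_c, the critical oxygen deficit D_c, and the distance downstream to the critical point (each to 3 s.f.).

t_c ≈ 1.93 d; D_c ≈ 11.3 mg/L; x_c ≈ 180 km

t_c = [1/(k_2−k_1)] ln[(k_2/k_1)(1 − D₀(k_2−k_1)/(k_1 L₀))]
= [1/(0.710−0.313)] ln[(0.710/0.313)(1 − 1.96×0.3970/(0.313×46.8))]
= (1/0.3970) ln[2.268 × 0.9469] = 2.519 × ln(2.148) = 2.519 × 0.7645 = 1.926 d.
L(t_c) = L₀ e^(−k_1 t_c) = 46.8 × 0.5473 = 25.61 mg/L, and at the critical point k_2 D_c = k_1 L, so D_c = (0.313/0.710) × 25.61 = 11.29 mg/L.
x_c = v t_c = 1.08 m/s × 1.926 d × 86400 s/d = 179700 m ≈ 180 km.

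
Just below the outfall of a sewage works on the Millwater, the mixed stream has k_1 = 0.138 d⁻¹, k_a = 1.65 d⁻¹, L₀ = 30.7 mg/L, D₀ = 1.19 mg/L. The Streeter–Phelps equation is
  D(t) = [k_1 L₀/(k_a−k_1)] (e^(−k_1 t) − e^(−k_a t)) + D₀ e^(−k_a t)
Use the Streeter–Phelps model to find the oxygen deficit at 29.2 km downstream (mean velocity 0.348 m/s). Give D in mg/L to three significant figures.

D ≈ 2.13 mg/L

Travel time t = x/v = 29.2 km / (0.348 m/s) = 29200 m / 0.348 m/s = 83910 s = 0.9712 d.
k_1 L₀/(k_a−k_1) = 0.138×30.7/(1.65−0.138) = 4.237/1.512 = 2.802 mg/L.
e^(−k_1 t) = e^(−0.138×0.9712) = 0.8746; e^(−k_a t) = e^(−1.65×0.9712) = 0.2014.
D = 2.802 × (0.8746 − 0.2014) + 1.19 × 0.2014 = 1.886 + 0.2397 = 2.126 mg/L.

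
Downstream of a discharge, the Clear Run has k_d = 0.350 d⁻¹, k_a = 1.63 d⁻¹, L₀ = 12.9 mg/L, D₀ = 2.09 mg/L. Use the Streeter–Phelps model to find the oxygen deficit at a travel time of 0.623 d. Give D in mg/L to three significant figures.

D ≈ 2.32 mg/L

k_d L₀/(k_a−k_d) = 0.350×12.9/(1.63−0.350) = 4.515/1.280 = 3.527 mg/L.
e^(−k_d t) = e^(−0.350×0.6230) = 0.8041; e^(−k_a t) = e^(−1.63×0.6230) = 0.3622.
D = 3.527 × (0.8041 − 0.3622) + 2.09 × 0.3622 = 1.559 + 0.7571 = 2.316 mg/L.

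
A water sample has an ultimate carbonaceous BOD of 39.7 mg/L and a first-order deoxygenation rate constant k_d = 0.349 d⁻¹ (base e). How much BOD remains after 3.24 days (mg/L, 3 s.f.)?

L ≈ 12.8 mg/L

L_t = L₀ e^(−k_d t) = 39.7 × e^(−0.349×3.24) = 39.7 × 0.3228 = 12.81 mg/L.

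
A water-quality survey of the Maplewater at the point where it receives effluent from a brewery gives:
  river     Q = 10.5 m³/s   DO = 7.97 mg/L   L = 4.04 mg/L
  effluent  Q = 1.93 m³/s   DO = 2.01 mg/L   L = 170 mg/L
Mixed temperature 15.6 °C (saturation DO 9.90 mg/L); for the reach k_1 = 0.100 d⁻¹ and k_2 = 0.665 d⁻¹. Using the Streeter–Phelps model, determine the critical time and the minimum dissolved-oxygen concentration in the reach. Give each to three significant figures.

t_c ≈ 1.97 d; minimum DO ≈ 6.22 mg/L

Mixed DO = (10.5×7.97 + 1.93×2.01)/(10.5+1.93) = 87.56/12.43 = 7.045 mg/L.
Mixed L₀ = (10.5×4.04 + 1.93×170)/(12.43) = 370.5/12.43 = 29.81 mg/L.
Initial deficit D₀ = C_s − DO₀ = 9.90 − 7.045 = 2.855 mg/L.
t_c = (1/0.5650) ln[(0.665/0.100)(1 − 2.855×0.5650/(0.100×29.81))] = 1.770 × ln(3.051) = 1.974 d.
D_c = (0.100/0.665) × 29.81 × e^(−0.100×1.974) = 0.1504 × 29.81 × 0.8208 = 3.679 mg/L.
Minimum DO = 9.90 − 3.679 = 6.221 mg/L.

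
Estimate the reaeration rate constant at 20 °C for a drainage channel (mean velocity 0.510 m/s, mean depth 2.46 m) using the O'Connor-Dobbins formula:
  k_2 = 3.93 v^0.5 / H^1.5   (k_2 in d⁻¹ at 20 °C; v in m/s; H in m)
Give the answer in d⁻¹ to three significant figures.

k_2 = 3.93 × 0.510^0.5 / 2.46^1.5 = 3.93 × 0.7141 / 3.858 = 0.7274 d⁻¹.

k_2 ≈ 0.727 d⁻¹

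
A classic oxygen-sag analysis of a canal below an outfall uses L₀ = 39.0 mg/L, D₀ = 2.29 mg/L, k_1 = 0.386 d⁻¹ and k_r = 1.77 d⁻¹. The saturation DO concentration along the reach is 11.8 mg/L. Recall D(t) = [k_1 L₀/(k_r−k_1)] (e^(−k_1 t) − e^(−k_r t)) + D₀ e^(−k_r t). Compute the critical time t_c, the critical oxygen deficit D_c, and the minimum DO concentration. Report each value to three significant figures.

t_c ≈ 0.930 d; D_c ≈ 5.94 mg/L; min DO ≈ 5.86 mg/L

At the critical point dD/dt = 0, so k_1 L₀ e^(−k_1 t) = k_r D. Substituting D(t) from the Streeter–Phelps equation and solving for t gives
t_c = ln[(k_r/k_1)(1 − D₀(k_r−k_1)/(k_1 L₀))] / (k_r−k_1).
Here k_r−k_1 = 1.384 d⁻¹ and 1 − D₀(k_r−k_1)/(k_1 L₀) = 1 − 2.29×1.384/(0.386×39.0) = 0.7895, so
t_c = ln(4.585 × 0.7895) / 1.384 = 1.287 / 1.384 = 0.9296 d.
D_c = (k_1/k_r) L₀ e^(−k_1 t_c) = (0.386/1.77) × 39.0 × e^(−0.386×0.9296) = 0.2181 × 39.0 × 0.6985 = 5.941 mg/L.
Minimum DO = C_s − D_c = 11.8 − 5.941 = 5.859 mg/L.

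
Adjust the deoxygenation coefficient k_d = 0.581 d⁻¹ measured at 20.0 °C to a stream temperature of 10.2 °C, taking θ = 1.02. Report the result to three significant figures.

k_d ≈ 0.479 d⁻¹

k_d(T₂) = k_d(T₁) · θ^(T₂−T₁) = 0.581 × 1.02^(10.2−20.0)
= 0.581 × 1.02^-9.80 = 0.581 × 0.8236 = 0.4785 d⁻¹.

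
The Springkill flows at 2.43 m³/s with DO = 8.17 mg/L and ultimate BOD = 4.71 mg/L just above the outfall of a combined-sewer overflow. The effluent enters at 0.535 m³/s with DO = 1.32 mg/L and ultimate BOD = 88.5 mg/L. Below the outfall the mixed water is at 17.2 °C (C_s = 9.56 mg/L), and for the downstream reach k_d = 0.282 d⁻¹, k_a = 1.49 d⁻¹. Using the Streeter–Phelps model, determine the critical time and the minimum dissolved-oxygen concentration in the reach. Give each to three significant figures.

Mixed DO = (2.43×8.17 + 0.535×1.32)/(2.43+0.535) = 20.56/2.965 = 6.934 mg/L.
Mixed L₀ = (2.43×4.71 + 0.535×88.5)/(2.965) = 58.79/2.965 = 19.83 mg/L.
Initial deficit D₀ = C_s − DO₀ = 9.56 − 6.934 = 2.626 mg/L.
t_c = (1/1.208) ln[(1.49/0.282)(1 − 2.626×1.208/(0.282×19.83))] = 0.8278 × ln(2.286) = 0.6845 d.
D_c = (0.282/1.49) × 19.83 × e^(−0.282×0.6845) = 0.1893 × 19.83 × 0.8245 = 3.094 mg/L.
Minimum DO = 9.56 − 3.094 = 6.466 mg/L.

t_c ≈ 0.685 d; minimum DO ≈ 6.47 mg/L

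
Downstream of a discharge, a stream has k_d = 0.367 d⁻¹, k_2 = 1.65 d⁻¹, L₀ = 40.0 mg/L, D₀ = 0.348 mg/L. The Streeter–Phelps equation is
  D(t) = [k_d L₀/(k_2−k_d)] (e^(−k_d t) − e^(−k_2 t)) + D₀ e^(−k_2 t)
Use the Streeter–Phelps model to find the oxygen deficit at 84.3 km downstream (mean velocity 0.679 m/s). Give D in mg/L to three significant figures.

Travel time t = x/v = 84.3 km / (0.679 m/s) = 84300 m / 0.679 m/s = 124200 s = 1.437 d.
k_d L₀/(k_2−k_d) = 0.367×40.0/(1.65−0.367) = 14.68/1.283 = 11.44 mg/L.
e^(−k_d t) = e^(−0.367×1.437) = 0.5902; e^(−k_2 t) = e^(−1.65×1.437) = 0.09339.
D = 11.44 × (0.5902 − 0.09339) + 0.348 × 0.09339 = 5.684 + 0.03250 = 5.717 mg/L.

D ≈ 5.72 mg/L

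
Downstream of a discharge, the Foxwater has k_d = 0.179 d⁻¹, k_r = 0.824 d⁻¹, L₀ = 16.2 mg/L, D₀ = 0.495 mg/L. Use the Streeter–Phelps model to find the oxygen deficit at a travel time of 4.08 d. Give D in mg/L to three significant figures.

k_d L₀/(k_r−k_d) = 0.179×16.2/(0.824−0.179) = 2.900/0.6450 = 4.496 mg/L.
e^(−k_d t) = e^(−0.179×4.080) = 0.4818; e^(−k_r t) = e^(−0.824×4.080) = 0.03467.
D = 4.496 × (0.4818 − 0.03467) + 0.495 × 0.03467 = 2.010 + 0.01716 = 2.027 mg/L.

D ≈ 2.03 mg/L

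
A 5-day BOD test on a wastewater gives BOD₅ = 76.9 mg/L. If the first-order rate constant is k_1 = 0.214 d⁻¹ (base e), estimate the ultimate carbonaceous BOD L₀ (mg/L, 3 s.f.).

L₀ ≈ 117 mg/L

BOD₅ = L₀(1 − e^(−5k_1)) ⇒ L₀ = BOD₅ / (1 − e^(−5×0.214))
= 76.9 / (1 − 0.3430) = 76.9 / 0.6570 = 117.0 mg/L.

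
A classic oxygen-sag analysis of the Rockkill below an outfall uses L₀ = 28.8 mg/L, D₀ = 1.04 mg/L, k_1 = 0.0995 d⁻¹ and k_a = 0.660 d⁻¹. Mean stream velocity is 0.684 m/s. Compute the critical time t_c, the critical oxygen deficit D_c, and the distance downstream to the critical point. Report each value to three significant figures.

t_c ≈ 2.97 d; D_c ≈ 3.23 mg/L; x_c ≈ 176 km

t_c = [1/(k_a−k_1)] ln[(k_a/k_1)(1 − D₀(k_a−k_1)/(k_1 L₀))]
= [1/(0.660−0.0995)] ln[(0.660/0.0995)(1 − 1.04×0.5605/(0.0995×28.8))]
= (1/0.5605) ln[6.633 × 0.7966] = 1.784 × ln(5.284) = 1.784 × 1.665 = 2.970 d.
D_c = (k_1/k_a) L₀ e^(−k_1 t_c) = (0.0995/0.660) × 28.8 × e^(−0.0995×2.970) = 0.1508 × 28.8 × 0.7442 = 3.231 mg/L.
x_c = v t_c = 0.684 m/s × 2.970 d × 86400 s/d = 175500 m ≈ 176 km.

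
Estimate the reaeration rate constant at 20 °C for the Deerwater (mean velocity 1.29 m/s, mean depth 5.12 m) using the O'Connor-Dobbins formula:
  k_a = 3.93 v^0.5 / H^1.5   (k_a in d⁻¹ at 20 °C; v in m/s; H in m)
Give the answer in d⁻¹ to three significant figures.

k_a ≈ 0.385 d⁻¹

k_a = 3.93 × 1.29^0.5 / 5.12^1.5 = 3.93 × 1.136 / 11.59 = 0.3853 d⁻¹.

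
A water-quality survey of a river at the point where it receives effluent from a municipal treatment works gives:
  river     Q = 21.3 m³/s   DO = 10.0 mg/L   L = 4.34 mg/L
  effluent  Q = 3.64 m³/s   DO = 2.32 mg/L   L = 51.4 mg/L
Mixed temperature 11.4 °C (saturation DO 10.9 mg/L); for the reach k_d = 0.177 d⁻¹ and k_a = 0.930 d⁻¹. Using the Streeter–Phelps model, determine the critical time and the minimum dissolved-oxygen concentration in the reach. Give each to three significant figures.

t_c ≈ 0.268 d; minimum DO ≈ 8.87 mg/L

Mixed DO = (21.3×10.0 + 3.64×2.32)/(21.3+3.64) = 221.4/24.94 = 8.879 mg/L.
Mixed L₀ = (21.3×4.34 + 3.64×51.4)/(24.94) = 279.5/24.94 = 11.21 mg/L.
Initial deficit D₀ = C_s − DO₀ = 10.9 − 8.879 = 2.021 mg/L.
t_c = (1/0.7530) ln[(0.930/0.177)(1 − 2.021×0.7530/(0.177×11.21))] = 1.328 × ln(1.224) = 0.2684 d.
D_c = (0.177/0.930) × 11.21 × e^(−0.177×0.2684) = 0.1903 × 11.21 × 0.9536 = 2.034 mg/L.
Minimum DO = 10.9 − 2.034 = 8.866 mg/L.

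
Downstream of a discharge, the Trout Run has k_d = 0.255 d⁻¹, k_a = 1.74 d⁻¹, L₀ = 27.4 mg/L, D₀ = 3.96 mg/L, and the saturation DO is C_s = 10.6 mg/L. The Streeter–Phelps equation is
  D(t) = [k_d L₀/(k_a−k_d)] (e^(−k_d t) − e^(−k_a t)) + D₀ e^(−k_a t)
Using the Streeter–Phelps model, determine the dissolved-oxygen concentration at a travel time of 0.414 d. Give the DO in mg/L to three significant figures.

DO ≈ 6.73 mg/L

k_d L₀/(k_a−k_d) = 0.255×27.4/(1.74−0.255) = 6.987/1.485 = 4.705 mg/L.
e^(−k_d t) = e^(−0.255×0.4140) = 0.8998; e^(−k_a t) = e^(−1.74×0.4140) = 0.4866.
D = 4.705 × (0.8998 − 0.4866) + 3.96 × 0.4866 = 1.944 + 1.927 = 3.871 mg/L.
DO = C_s − D = 10.6 − 3.871 = 6.729 mg/L.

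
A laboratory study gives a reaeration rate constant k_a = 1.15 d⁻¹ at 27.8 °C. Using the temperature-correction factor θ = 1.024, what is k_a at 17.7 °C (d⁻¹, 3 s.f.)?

k_a ≈ 0.905 d⁻¹

k_a(T₂) = k_a(T₁) · θ^(T₂−T₁) = 1.15 × 1.024^(17.7−27.8)
= 1.15 × 1.024^-10.1 = 1.15 × 0.7870 = 0.9050 d⁻¹.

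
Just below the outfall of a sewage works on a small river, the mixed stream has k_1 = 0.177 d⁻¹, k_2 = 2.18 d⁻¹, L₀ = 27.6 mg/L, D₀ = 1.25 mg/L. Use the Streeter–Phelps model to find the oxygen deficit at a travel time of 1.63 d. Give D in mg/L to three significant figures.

D ≈ 1.79 mg/L

k_1 L₀/(k_2−k_1) = 0.177×27.6/(2.18−0.177) = 4.885/2.003 = 2.439 mg/L.
e^(−k_1 t) = e^(−0.177×1.630) = 0.7494; e^(−k_2 t) = e^(−2.18×1.630) = 0.02863.
D = 2.439 × (0.7494 − 0.02863) + 1.25 × 0.02863 = 1.758 + 0.03578 = 1.794 mg/L.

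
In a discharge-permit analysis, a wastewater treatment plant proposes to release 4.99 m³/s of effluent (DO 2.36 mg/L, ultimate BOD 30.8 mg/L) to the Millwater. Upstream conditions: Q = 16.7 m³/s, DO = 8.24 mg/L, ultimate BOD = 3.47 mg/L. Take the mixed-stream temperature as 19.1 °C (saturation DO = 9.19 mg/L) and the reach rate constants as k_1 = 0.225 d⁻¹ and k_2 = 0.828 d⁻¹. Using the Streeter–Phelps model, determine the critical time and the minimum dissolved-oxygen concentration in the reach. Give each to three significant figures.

Mixed DO = (16.7×8.24 + 4.99×2.36)/(16.7+4.99) = 149.4/21.69 = 6.887 mg/L.
Mixed L₀ = (16.7×3.47 + 4.99×30.8)/(21.69) = 211.6/21.69 = 9.758 mg/L.
Initial deficit D₀ = C_s − DO₀ = 9.19 − 6.887 = 2.303 mg/L.
t_c = (1/0.6030) ln[(0.828/0.225)(1 − 2.303×0.6030/(0.225×9.758))] = 1.658 × ln(1.353) = 0.5008 d.
D_c = (0.225/0.828) × 9.758 × e^(−0.225×0.5008) = 0.2717 × 9.758 × 0.8934 = 2.369 mg/L.
Minimum DO = 9.19 − 2.369 = 6.821 mg/L.

t_c ≈ 0.501 d; minimum DO ≈ 6.82 mg/L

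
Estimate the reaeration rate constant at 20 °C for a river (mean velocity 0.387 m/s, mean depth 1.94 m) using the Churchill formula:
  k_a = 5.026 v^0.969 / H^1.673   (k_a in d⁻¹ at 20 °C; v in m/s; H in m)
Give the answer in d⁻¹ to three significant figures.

k_a = 5.026 × 0.387^0.969 / 1.94^1.673 = 5.026 × 0.3986 / 3.030 = 0.6610 d⁻¹.

k_a ≈ 0.661 d⁻¹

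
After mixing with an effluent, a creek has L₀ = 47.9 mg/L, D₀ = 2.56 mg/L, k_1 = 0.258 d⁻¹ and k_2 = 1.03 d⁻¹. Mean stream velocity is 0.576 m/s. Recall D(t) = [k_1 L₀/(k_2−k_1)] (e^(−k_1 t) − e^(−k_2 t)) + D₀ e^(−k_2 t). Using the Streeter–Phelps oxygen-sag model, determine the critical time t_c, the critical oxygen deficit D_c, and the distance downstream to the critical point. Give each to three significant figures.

t_c ≈ 1.57 d; D_c ≈ 8.01 mg/L; x_c ≈ 78.0 km

t_c = [1/(k_2−k_1)] ln[(k_2/k_1)(1 − D₀(k_2−k_1)/(k_1 L₀))]
= [1/(1.03−0.258)] ln[(1.03/0.258)(1 − 2.56×0.7720/(0.258×47.9))]
= (1/0.7720) ln[3.992 × 0.8401] = 1.295 × ln(3.354) = 1.295 × 1.210 = 1.567 d.
D_c = (k_1/k_2) L₀ e^(−k_1 t_c) = (0.258/1.03) × 47.9 × e^(−0.258×1.567) = 0.2505 × 47.9 × 0.6674 = 8.007 mg/L.
x_c = v t_c = 0.576 m/s × 1.567 d × 86400 s/d = 78010 m ≈ 78.0 km.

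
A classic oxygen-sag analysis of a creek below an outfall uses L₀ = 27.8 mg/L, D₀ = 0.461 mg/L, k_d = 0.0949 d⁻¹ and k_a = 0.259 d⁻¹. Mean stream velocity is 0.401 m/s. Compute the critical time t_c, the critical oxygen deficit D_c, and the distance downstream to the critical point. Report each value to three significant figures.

At the critical point dD/dt = 0, so k_d L₀ e^(−k_d t) = k_a D. Substituting D(t) from the Streeter–Phelps equation and solving for t gives
t_c = ln[(k_a/k_d)(1 − D₀(k_a−k_d)/(k_d L₀))] / (k_a−k_d).
Here k_a−k_d = 0.1641 d⁻¹ and 1 − D₀(k_a−k_d)/(k_d L₀) = 1 − 0.461×0.1641/(0.0949×27.8) = 0.9713, so
t_c = ln(2.729 × 0.9713) / 0.1641 = 0.9749 / 0.1641 = 5.941 d.
D_c = (k_d/k_a) L₀ e^(−k_d t_c) = (0.0949/0.259) × 27.8 × e^(−0.0949×5.941) = 0.3664 × 27.8 × 0.5690 = 5.796 mg/L.
x_c = v t_c = 0.401 m/s × 5.941 d × 86400 s/d = 205800 m ≈ 206 km.

t_c ≈ 5.94 d; D_c ≈ 5.80 mg/L; x_c ≈ 206 km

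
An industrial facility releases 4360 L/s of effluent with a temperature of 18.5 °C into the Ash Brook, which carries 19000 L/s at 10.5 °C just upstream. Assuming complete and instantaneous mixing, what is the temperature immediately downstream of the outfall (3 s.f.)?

12.0 °C

Flow-weighted mixing: C = (Q_r C_r + Q_w C_w)/(Q_r + Q_w)
= (19000×10.5 + 4360×18.5)/(19000 + 4360) = 280200/23360 = 11.99 °C.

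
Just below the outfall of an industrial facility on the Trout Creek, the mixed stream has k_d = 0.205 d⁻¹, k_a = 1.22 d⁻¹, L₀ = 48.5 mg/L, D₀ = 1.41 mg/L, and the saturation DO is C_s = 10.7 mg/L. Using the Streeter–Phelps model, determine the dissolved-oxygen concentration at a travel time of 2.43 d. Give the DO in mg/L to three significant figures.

DO ≈ 5.18 mg/L

k_d L₀/(k_a−k_d) = 0.205×48.5/(1.22−0.205) = 9.942/1.015 = 9.796 mg/L.
e^(−k_d t) = e^(−0.205×2.430) = 0.6077; e^(−k_a t) = e^(−1.22×2.430) = 0.05158.
D = 9.796 × (0.6077 − 0.05158) + 1.41 × 0.05158 = 5.447 + 0.07273 = 5.520 mg/L.
DO = C_s − D = 10.7 − 5.520 = 5.180 mg/L.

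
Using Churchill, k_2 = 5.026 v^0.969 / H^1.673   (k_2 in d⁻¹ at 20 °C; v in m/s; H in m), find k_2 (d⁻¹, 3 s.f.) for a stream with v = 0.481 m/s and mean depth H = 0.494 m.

k_2 ≈ 8.05 d⁻¹

k_2 = 5.026 × 0.481^0.969 / 0.494^1.673 = 5.026 × 0.4920 / 0.3073 = 8.047 d⁻¹.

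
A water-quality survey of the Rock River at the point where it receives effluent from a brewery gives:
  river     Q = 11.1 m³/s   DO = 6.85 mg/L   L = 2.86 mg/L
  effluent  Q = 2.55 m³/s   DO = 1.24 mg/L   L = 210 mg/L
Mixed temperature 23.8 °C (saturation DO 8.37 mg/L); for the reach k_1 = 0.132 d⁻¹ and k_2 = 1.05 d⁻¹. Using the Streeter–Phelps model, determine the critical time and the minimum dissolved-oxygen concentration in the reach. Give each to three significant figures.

Mixed DO = (11.1×6.85 + 2.55×1.24)/(11.1+2.55) = 79.20/13.65 = 5.802 mg/L.
Mixed L₀ = (11.1×2.86 + 2.55×210)/(13.65) = 567.2/13.65 = 41.56 mg/L.
Initial deficit D₀ = C_s − DO₀ = 8.37 − 5.802 = 2.568 mg/L.
t_c = (1/0.9180) ln[(1.05/0.132)(1 − 2.568×0.9180/(0.132×41.56))] = 1.089 × ln(4.536) = 1.647 d.
D_c = (0.132/1.05) × 41.56 × e^(−0.132×1.647) = 0.1257 × 41.56 × 0.8046 = 4.203 mg/L.
Minimum DO = 8.37 − 4.203 = 4.167 mg/L.

t_c ≈ 1.65 d; minimum DO ≈ 4.17 mg/L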